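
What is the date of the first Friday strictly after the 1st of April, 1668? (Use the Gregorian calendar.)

Apr 1, 1668 is a Sunday.
From Sunday to the next Friday is 5 days.
Apr 1, 1668 + 5 = Apr 6, 1668.

April 6, 1668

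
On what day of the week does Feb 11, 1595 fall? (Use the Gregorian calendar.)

Doomsday rule: the anchor day for the 1500s is Wednesday. For year 95: 95÷12 = 7 r 11, and 11÷4 = 2, so 7+11+2 = 20.
Wednesday + 20 ≡ Tuesday — that's 1595's doomsday.
In February the doomsday date is Feb 28 (1595 is not a leap year).
Feb 11 is 17 days before Feb 28; 17 mod 7 = 3, so Tuesday − 3 = Saturday.

Saturday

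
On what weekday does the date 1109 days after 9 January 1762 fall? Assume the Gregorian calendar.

Tuesday

First find the weekday of Jan 9, 1762. Doomsday rule: the anchor day for the 1700s is Sunday. For year 62: 62÷12 = 5 r 2, and 2÷4 = 0, so 5+2+0 = 7.
Sunday + 7 ≡ Sunday — that's 1762's doomsday.
In January the doomsday date is Jan 3 (1762 is not a leap year).
Jan 9 is 6 days after Jan 3; 6 mod 7 = 6, so Sunday + 6 = Saturday.
1109 mod 7 = 3, so 1109 days after a Saturday is Saturday + 3 = Tuesday.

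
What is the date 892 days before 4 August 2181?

−365 (one year) → Aug 4, 2180 (527 left).
−366 (one year; includes Feb 29, 2180) → Aug 4, 2179 (161 left).
−4 → Jul 31, 2179 (end of Jul, 31 days; 157 left).
−31 → Jun 30, 2179 (end of Jun, 30 days; 126 left).
−30 → May 31, 2179 (end of May, 31 days; 96 left).
−31 → Apr 30, 2179 (end of Apr, 30 days; 65 left).
−30 → Mar 31, 2179 (end of Mar, 31 days; 35 left).
−31 → Feb 28, 2179 (end of Feb, 28 days; 4 left).
−4 → Feb 24, 2179.

February 24, 2179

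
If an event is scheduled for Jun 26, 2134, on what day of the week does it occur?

Doomsday rule: the anchor day for the 2100s is Sunday. For year 34: 34÷12 = 2 r 10, and 10÷4 = 2, so 2+10+2 = 14.
Sunday + 14 ≡ Sunday — that's 2134's doomsday.
In June the doomsday date is Jun 6.
Jun 26 is 20 days after Jun 6; 20 mod 7 = 6, so Sunday + 6 = Saturday.

Saturday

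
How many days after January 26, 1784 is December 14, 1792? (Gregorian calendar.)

3245

Jan 26, 1784 → Jan 26, 1785: 366 days (Feb 29, 1784 is in that span).
Jan 26, 1785 → Jan 26, 1786: 365 days.
Jan 26, 1786 → Jan 26, 1787: 365 days.
Jan 26, 1787 → Jan 26, 1788: 365 days.
Jan 26, 1788 → Jan 26, 1789: 366 days (Feb 29, 1788 is in that span).
Jan 26, 1789 → Jan 26, 1790: 365 days.
Jan 26, 1790 → Jan 26, 1791: 365 days.
Jan 26, 1791 → Jan 26, 1792: 365 days.
Jan 26, 1792 → Feb 26, 1792: 31 days (January has 31).
Feb 26, 1792 → Mar 26, 1792: 29 days (February has 29).
Mar 26, 1792 → Apr 26, 1792: 31 days (March has 31).
Apr 26, 1792 → May 26, 1792: 30 days (April has 30).
May 26, 1792 → Jun 26, 1792: 31 days (May has 31).
Jun 26, 1792 → Jul 26, 1792: 30 days (June has 30).
Jul 26, 1792 → Aug 26, 1792: 31 days (July has 31).
Aug 26, 1792 → Sep 26, 1792: 31 days (August has 31).
Sep 26, 1792 → Oct 26, 1792: 30 days (September has 30).
Oct 26, 1792 → Nov 26, 1792: 31 days (October has 31).
Nov 26, 1792 → Dec 14, 1792: 18 days.
Total: 3245 days.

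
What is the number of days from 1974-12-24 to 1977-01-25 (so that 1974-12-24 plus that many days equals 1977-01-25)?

Dec 24, 1974 → Dec 24, 1975: 365 days.
Dec 24, 1975 → Jan 24, 1976: 31 days (December has 31).
Jan 24, 1976 → Feb 24, 1976: 31 days (January has 31).
Feb 24, 1976 → Mar 24, 1976: 29 days (February has 29).
Mar 24, 1976 → Apr 24, 1976: 31 days (March has 31).
Apr 24, 1976 → May 24, 1976: 30 days (April has 30).
May 24, 1976 → Jun 24, 1976: 31 days (May has 31).
Jun 24, 1976 → Jul 24, 1976: 30 days (June has 30).
Jul 24, 1976 → Aug 24, 1976: 31 days (July has 31).
Aug 24, 1976 → Sep 24, 1976: 31 days (August has 31).
Sep 24, 1976 → Oct 24, 1976: 30 days (September has 30).
Oct 24, 1976 → Nov 24, 1976: 31 days (October has 31).
Nov 24, 1976 → Dec 24, 1976: 30 days (November has 30).
Dec 24, 1976 → Jan 24, 1977: 31 days (December has 31).
Jan 24, 1977 → Jan 25, 1977: 1 days.
Total: 763 days.

763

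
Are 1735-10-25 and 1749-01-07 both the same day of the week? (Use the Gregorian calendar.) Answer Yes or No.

Yes

From Oct 25, 1735 to Jan 7, 1749 is 4823 days.
4823 mod 7 = 0, so they are the same weekday.
(Oct 25, 1735 is a Tuesday; Jan 7, 1749 is a Tuesday.)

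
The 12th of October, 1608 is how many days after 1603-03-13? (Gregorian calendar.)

Mar 13, 1603 → Mar 13, 1604: 366 days (Feb 29, 1604 is in that span).
Mar 13, 1604 → Mar 13, 1605: 365 days.
Mar 13, 1605 → Mar 13, 1606: 365 days.
Mar 13, 1606 → Mar 13, 1607: 365 days.
Mar 13, 1607 → Mar 13, 1608: 366 days (Feb 29, 1608 is in that span).
Mar 13, 1608 → Apr 13, 1608: 31 days (March has 31).
Apr 13, 1608 → May 13, 1608: 30 days (April has 30).
May 13, 1608 → Jun 13, 1608: 31 days (May has 31).
Jun 13, 1608 → Jul 13, 1608: 30 days (June has 30).
Jul 13, 1608 → Aug 13, 1608: 31 days (July has 31).
Aug 13, 1608 → Sep 13, 1608: 31 days (August has 31).
Sep 13, 1608 → Oct 12, 1608: 29 days.
Total: 2040 days.

2040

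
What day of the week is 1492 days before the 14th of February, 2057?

Tuesday

Feb 14, 2057 is a Wednesday.
1492 mod 7 = 1, so 1492 days before a Wednesday is Wednesday − 1 = Tuesday.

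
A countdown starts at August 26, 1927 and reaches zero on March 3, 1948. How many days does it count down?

7495

Aug 26, 1927 → Aug 26, 1928: 366 days (Feb 29, 1928 is in that span).
Aug 26, 1928 → Aug 26, 1929: 365 days.
Aug 26, 1929 → Aug 26, 1930: 365 days.
Aug 26, 1930 → Aug 26, 1931: 365 days.
Aug 26, 1931 → Aug 26, 1932: 366 days (Feb 29, 1932 is in that span).
Aug 26, 1932 → Aug 26, 1933: 365 days.
Aug 26, 1933 → Aug 26, 1934: 365 days.
Aug 26, 1934 → Aug 26, 1935: 365 days.
Aug 26, 1935 → Aug 26, 1936: 366 days (Feb 29, 1936 is in that span).
Aug 26, 1936 → Aug 26, 1937: 365 days.
Aug 26, 1937 → Aug 26, 1938: 365 days.
Aug 26, 1938 → Aug 26, 1939: 365 days.
Aug 26, 1939 → Aug 26, 1940: 366 days (Feb 29, 1940 is in that span).
Aug 26, 1940 → Aug 26, 1941: 365 days.
Aug 26, 1941 → Aug 26, 1942: 365 days.
Aug 26, 1942 → Aug 26, 1943: 365 days.
Aug 26, 1943 → Aug 26, 1944: 366 days (Feb 29, 1944 is in that span).
Aug 26, 1944 → Aug 26, 1945: 365 days.
Aug 26, 1945 → Aug 26, 1946: 365 days.
Aug 26, 1946 → Aug 26, 1947: 365 days.
Aug 26, 1947 → Sep 26, 1947: 31 days (August has 31).
Sep 26, 1947 → Oct 26, 1947: 30 days (September has 30).
Oct 26, 1947 → Nov 26, 1947: 31 days (October has 31).
Nov 26, 1947 → Dec 26, 1947: 30 days (November has 30).
Dec 26, 1947 → Jan 26, 1948: 31 days (December has 31).
Jan 26, 1948 → Feb 26, 1948: 31 days (January has 31).
Feb 26, 1948 → Mar 3, 1948: 6 days.
Total: 7495 days.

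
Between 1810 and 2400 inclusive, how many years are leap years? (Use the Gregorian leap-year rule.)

144

Multiples of 4 in [1810,2400]: 148.
Of those, multiples of 100: 6 (not leap unless ÷400).
Multiples of 400: 2.
Leap years = 148 − 6 + 2 = 144.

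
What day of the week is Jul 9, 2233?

Tuesday

Doomsday rule: the anchor day for the 2200s is Friday. For year 33: 33÷12 = 2 r 9, and 9÷4 = 2, so 2+9+2 = 13.
Friday + 13 ≡ Thursday — that's 2233's doomsday.
In July the doomsday date is Jul 11.
Jul 9 is 2 days before Jul 11; 2 mod 7 = 2, so Thursday − 2 = Tuesday.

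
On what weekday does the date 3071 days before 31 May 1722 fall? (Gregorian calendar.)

May 31, 1722 is a Sunday.
3071 mod 7 = 5, so 3071 days before a Sunday is Sunday − 5 = Tuesday.

Tuesday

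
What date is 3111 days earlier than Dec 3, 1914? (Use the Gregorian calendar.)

−365 (one year) → Dec 3, 1913 (2746 left).
−365 (one year) → Dec 3, 1912 (2381 left).
−366 (one year; includes Feb 29, 1912) → Dec 3, 1911 (2015 left).
−365 (one year) → Dec 3, 1910 (1650 left).
−365 (one year) → Dec 3, 1909 (1285 left).
−365 (one year) → Dec 3, 1908 (920 left).
−366 (one year; includes Feb 29, 1908) → Dec 3, 1907 (554 left).
−365 (one year) → Dec 3, 1906 (189 left).
−3 → Nov 30, 1906 (end of Nov, 30 days; 186 left).
−30 → Oct 31, 1906 (end of Oct, 31 days; 156 left).
−31 → Sep 30, 1906 (end of Sep, 30 days; 125 left).
−30 → Aug 31, 1906 (end of Aug, 31 days; 95 left).
−31 → Jul 31, 1906 (end of Jul, 31 days; 64 left).
−31 → Jun 30, 1906 (end of Jun, 30 days; 33 left).
−30 → May 31, 1906 (end of May, 31 days; 3 left).
−3 → May 28, 1906.

May 28, 1906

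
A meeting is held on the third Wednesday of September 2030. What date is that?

September 1, 2030 is a Sunday.
The first Wednesday is therefore September 4 (3 days later).
The third Wednesday is 4 + 2×7 = September 18.

September 18, 2030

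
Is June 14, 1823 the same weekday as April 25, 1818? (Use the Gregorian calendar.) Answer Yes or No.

Yes

From Apr 25, 1818 to Jun 14, 1823 is 1876 days.
1876 mod 7 = 0, so they are the same weekday.
(Apr 25, 1818 is a Saturday; Jun 14, 1823 is a Saturday.)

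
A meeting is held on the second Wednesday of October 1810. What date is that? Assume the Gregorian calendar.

October 10, 1810

October 1, 1810 is a Monday.
The first Wednesday is therefore October 3 (2 days later).
The second Wednesday is 3 + 1×7 = October 10.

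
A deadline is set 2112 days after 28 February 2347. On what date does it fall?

+365 (one year) → Feb 28, 2348 (1747 left).
+366 (one year; includes Feb 29, 2348) → Feb 28, 2349 (1381 left).
+365 (one year) → Feb 28, 2350 (1016 left).
+365 (one year) → Feb 28, 2351 (651 left).
+365 (one year) → Feb 28, 2352 (286 left).
Feb has 29 days: +2 → Mar 1, 2352 (284 left).
Mar has 31 days: +31 → Apr 1, 2352 (253 left).
Apr has 30 days: +30 → May 1, 2352 (223 left).
May has 31 days: +31 → Jun 1, 2352 (192 left).
Jun has 30 days: +30 → Jul 1, 2352 (162 left).
Jul has 31 days: +31 → Aug 1, 2352 (131 left).
Aug has 31 days: +31 → Sep 1, 2352 (100 left).
Sep has 30 days: +30 → Oct 1, 2352 (70 left).
Oct has 31 days: +31 → Nov 1, 2352 (39 left).
Nov has 30 days: +30 → Dec 1, 2352 (9 left).
+9 → Dec 10, 2352.

December 10, 2352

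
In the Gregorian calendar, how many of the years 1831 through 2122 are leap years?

71

Multiples of 4 in [1831,2122]: 73.
Of those, multiples of 100: 3 (not leap unless ÷400).
Multiples of 400: 1.
Leap years = 73 − 3 + 1 = 71.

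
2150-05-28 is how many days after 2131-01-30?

7058

Jan 30, 2131 → Jan 30, 2132: 365 days.
Jan 30, 2132 → Jan 30, 2133: 366 days (Feb 29, 2132 is in that span).
Jan 30, 2133 → Jan 30, 2134: 365 days.
Jan 30, 2134 → Jan 30, 2135: 365 days.
Jan 30, 2135 → Jan 30, 2136: 365 days.
Jan 30, 2136 → Jan 30, 2137: 366 days (Feb 29, 2136 is in that span).
Jan 30, 2137 → Jan 30, 2138: 365 days.
Jan 30, 2138 → Jan 30, 2139: 365 days.
Jan 30, 2139 → Jan 30, 2140: 365 days.
Jan 30, 2140 → Jan 30, 2141: 366 days (Feb 29, 2140 is in that span).
Jan 30, 2141 → Jan 30, 2142: 365 days.
Jan 30, 2142 → Jan 30, 2143: 365 days.
Jan 30, 2143 → Jan 30, 2144: 365 days.
Jan 30, 2144 → Jan 30, 2145: 366 days (Feb 29, 2144 is in that span).
Jan 30, 2145 → Jan 30, 2146: 365 days.
Jan 30, 2146 → Jan 30, 2147: 365 days.
Jan 30, 2147 → Jan 30, 2148: 365 days.
Jan 30, 2148 → Jan 30, 2149: 366 days (Feb 29, 2148 is in that span).
Jan 30, 2149 → Jan 30, 2150: 365 days.
Jan 30, 2150 → Feb 28, 2150: 29 days (January has 31).
Feb 28, 2150 → Mar 28, 2150: 28 days (February has 28).
Mar 28, 2150 → Apr 28, 2150: 31 days (March has 31).
Apr 28, 2150 → May 28, 2150: 30 days.
Total: 7058 days.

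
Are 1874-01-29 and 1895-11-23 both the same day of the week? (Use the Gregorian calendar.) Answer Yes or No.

No

From Jan 29, 1874 to Nov 23, 1895 is 7968 days.
7968 mod 7 = 2, so they are different weekdays.
(Jan 29, 1874 is a Thursday; Nov 23, 1895 is a Saturday.)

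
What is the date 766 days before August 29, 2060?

July 25, 2058

−366 (one year; includes Feb 29, 2060) → Aug 29, 2059 (400 left).
−29 → Jul 31, 2059 (end of Jul, 31 days; 371 left).
−31 → Jun 30, 2059 (end of Jun, 30 days; 340 left).
−30 → May 31, 2059 (end of May, 31 days; 310 left).
−31 → Apr 30, 2059 (end of Apr, 30 days; 279 left).
−30 → Mar 31, 2059 (end of Mar, 31 days; 249 left).
−31 → Feb 28, 2059 (end of Feb, 28 days; 218 left).
−28 → Jan 31, 2059 (end of Jan, 31 days; 190 left).
−31 → Dec 31, 2058 (end of Dec, 31 days; 159 left).
−31 → Nov 30, 2058 (end of Nov, 30 days; 128 left).
−30 → Oct 31, 2058 (end of Oct, 31 days; 98 left).
−31 → Sep 30, 2058 (end of Sep, 30 days; 67 left).
−30 → Aug 31, 2058 (end of Aug, 31 days; 37 left).
−31 → Jul 31, 2058 (end of Jul, 31 days; 6 left).
−6 → Jul 25, 2058.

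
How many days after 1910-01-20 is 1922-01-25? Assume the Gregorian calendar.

4388

Jan 20, 1910 → Jan 20, 1911: 365 days.
Jan 20, 1911 → Jan 20, 1912: 365 days.
Jan 20, 1912 → Jan 20, 1913: 366 days (Feb 29, 1912 is in that span).
Jan 20, 1913 → Jan 20, 1914: 365 days.
Jan 20, 1914 → Jan 20, 1915: 365 days.
Jan 20, 1915 → Jan 20, 1916: 365 days.
Jan 20, 1916 → Jan 20, 1917: 366 days (Feb 29, 1916 is in that span).
Jan 20, 1917 → Jan 20, 1918: 365 days.
Jan 20, 1918 → Jan 20, 1919: 365 days.
Jan 20, 1919 → Jan 20, 1920: 365 days.
Jan 20, 1920 → Jan 20, 1921: 366 days (Feb 29, 1920 is in that span).
Jan 20, 1921 → Feb 20, 1921: 31 days (January has 31).
Feb 20, 1921 → Mar 20, 1921: 28 days (February has 28).
Mar 20, 1921 → Apr 20, 1921: 31 days (March has 31).
Apr 20, 1921 → May 20, 1921: 30 days (April has 30).
May 20, 1921 → Jun 20, 1921: 31 days (May has 31).
Jun 20, 1921 → Jul 20, 1921: 30 days (June has 30).
Jul 20, 1921 → Aug 20, 1921: 31 days (July has 31).
Aug 20, 1921 → Sep 20, 1921: 31 days (August has 31).
Sep 20, 1921 → Oct 20, 1921: 30 days (September has 30).
Oct 20, 1921 → Nov 20, 1921: 31 days (October has 31).
Nov 20, 1921 → Dec 20, 1921: 30 days (November has 30).
Dec 20, 1921 → Jan 20, 1922: 31 days (December has 31).
Jan 20, 1922 → Jan 25, 1922: 5 days.
Total: 4388 days.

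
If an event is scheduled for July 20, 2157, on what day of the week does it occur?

Wednesday

Doomsday rule: the anchor day for the 2100s is Sunday. For year 57: 57÷12 = 4 r 9, and 9÷4 = 2, so 4+9+2 = 15.
Sunday + 15 ≡ Monday — that's 2157's doomsday.
In July the doomsday date is Jul 11.
Jul 20 is 9 days after Jul 11; 9 mod 7 = 2, so Monday + 2 = Wednesday.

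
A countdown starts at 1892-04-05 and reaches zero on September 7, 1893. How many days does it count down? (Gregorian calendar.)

Apr 5, 1892 → Apr 5, 1893: 365 days.
Apr 5, 1893 → May 5, 1893: 30 days (April has 30).
May 5, 1893 → Jun 5, 1893: 31 days (May has 31).
Jun 5, 1893 → Jul 5, 1893: 30 days (June has 30).
Jul 5, 1893 → Aug 5, 1893: 31 days (July has 31).
Aug 5, 1893 → Sep 5, 1893: 31 days (August has 31).
Sep 5, 1893 → Sep 7, 1893: 2 days.
Total: 520 days.

520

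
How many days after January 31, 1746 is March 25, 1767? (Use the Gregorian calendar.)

Jan 31, 1746 → Jan 31, 1747: 365 days.
Jan 31, 1747 → Jan 31, 1748: 365 days.
Jan 31, 1748 → Jan 31, 1749: 366 days (Feb 29, 1748 is in that span).
Jan 31, 1749 → Jan 31, 1750: 365 days.
Jan 31, 1750 → Jan 31, 1751: 365 days.
Jan 31, 1751 → Jan 31, 1752: 365 days.
Jan 31, 1752 → Jan 31, 1753: 366 days (Feb 29, 1752 is in that span).
Jan 31, 1753 → Jan 31, 1754: 365 days.
Jan 31, 1754 → Jan 31, 1755: 365 days.
Jan 31, 1755 → Jan 31, 1756: 365 days.
Jan 31, 1756 → Jan 31, 1757: 366 days (Feb 29, 1756 is in that span).
Jan 31, 1757 → Jan 31, 1758: 365 days.
Jan 31, 1758 → Jan 31, 1759: 365 days.
Jan 31, 1759 → Jan 31, 1760: 365 days.
Jan 31, 1760 → Jan 31, 1761: 366 days (Feb 29, 1760 is in that span).
Jan 31, 1761 → Jan 31, 1762: 365 days.
Jan 31, 1762 → Jan 31, 1763: 365 days.
Jan 31, 1763 → Jan 31, 1764: 365 days.
Jan 31, 1764 → Jan 31, 1765: 366 days (Feb 29, 1764 is in that span).
Jan 31, 1765 → Jan 31, 1766: 365 days.
Jan 31, 1766 → Jan 31, 1767: 365 days.
Jan 31, 1767 → Feb 28, 1767: 28 days (January has 31).
Feb 28, 1767 → Mar 25, 1767: 25 days.
Total: 7723 days.

7723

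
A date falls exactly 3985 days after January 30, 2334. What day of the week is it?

Jan 30, 2334 is a Tuesday.
3985 mod 7 = 2, so 3985 days after a Tuesday is Tuesday + 2 = Thursday.

Thursday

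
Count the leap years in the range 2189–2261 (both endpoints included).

Multiples of 4 in [2189,2261]: 18.
Of those, multiples of 100: 1 (not leap unless ÷400).
Multiples of 400: 0.
Leap years = 18 − 1 + 0 = 17.

17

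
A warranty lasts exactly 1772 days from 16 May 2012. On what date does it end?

+365 (one year) → May 16, 2013 (1407 left).
+365 (one year) → May 16, 2014 (1042 left).
+365 (one year) → May 16, 2015 (677 left).
+366 (one year; includes Feb 29, 2016) → May 16, 2016 (311 left).
May has 31 days: +16 → Jun 1, 2016 (295 left).
Jun has 30 days: +30 → Jul 1, 2016 (265 left).
Jul has 31 days: +31 → Aug 1, 2016 (234 left).
Aug has 31 days: +31 → Sep 1, 2016 (203 left).
Sep has 30 days: +30 → Oct 1, 2016 (173 left).
Oct has 31 days: +31 → Nov 1, 2016 (142 left).
Nov has 30 days: +30 → Dec 1, 2016 (112 left).
Dec has 31 days: +31 → Jan 1, 2017 (81 left).
Jan has 31 days: +31 → Feb 1, 2017 (50 left).
Feb has 28 days: +28 → Mar 1, 2017 (22 left).
+22 → Mar 23, 2017.

March 23, 2017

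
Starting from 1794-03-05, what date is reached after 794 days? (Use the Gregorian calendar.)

May 7, 1796

+365 (one year) → Mar 5, 1795 (429 left).
+366 (one year; includes Feb 29, 1796) → Mar 5, 1796 (63 left).
Mar has 31 days: +27 → Apr 1, 1796 (36 left).
Apr has 30 days: +30 → May 1, 1796 (6 left).
+6 → May 7, 1796.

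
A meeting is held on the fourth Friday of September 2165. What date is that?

September 1, 2165 is a Sunday.
The first Friday is therefore September 6 (5 days later).
The fourth Friday is 6 + 3×7 = September 27.

September 27, 2165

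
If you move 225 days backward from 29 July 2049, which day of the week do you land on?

Jul 29, 2049 is a Thursday.
225 mod 7 = 1, so 225 days before a Thursday is Thursday − 1 = Wednesday.

Wednesday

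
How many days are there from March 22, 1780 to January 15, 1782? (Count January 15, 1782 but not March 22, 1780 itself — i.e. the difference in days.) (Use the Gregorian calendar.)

664

Mar 22, 1780 → Mar 22, 1781: 365 days.
Mar 22, 1781 → Apr 22, 1781: 31 days (March has 31).
Apr 22, 1781 → May 22, 1781: 30 days (April has 30).
May 22, 1781 → Jun 22, 1781: 31 days (May has 31).
Jun 22, 1781 → Jul 22, 1781: 30 days (June has 30).
Jul 22, 1781 → Aug 22, 1781: 31 days (July has 31).
Aug 22, 1781 → Sep 22, 1781: 31 days (August has 31).
Sep 22, 1781 → Oct 22, 1781: 30 days (September has 30).
Oct 22, 1781 → Nov 22, 1781: 31 days (October has 31).
Nov 22, 1781 → Dec 22, 1781: 30 days (November has 30).
Dec 22, 1781 → Jan 15, 1782: 24 days.
Total: 664 days.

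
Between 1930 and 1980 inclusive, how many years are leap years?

13

Multiples of 4 in [1930,1980]: 13.
Of those, multiples of 100: 0 (not leap unless ÷400).
Multiples of 400: 0.
Leap years = 13 − 0 + 0 = 13.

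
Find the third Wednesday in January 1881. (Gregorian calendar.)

January 19, 1881

January 1, 1881 is a Saturday.
The first Wednesday is therefore January 5 (4 days later).
The third Wednesday is 5 + 2×7 = January 19.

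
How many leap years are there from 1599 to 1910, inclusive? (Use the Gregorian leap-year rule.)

75

Multiples of 4 in [1599,1910]: 78.
Of those, multiples of 100: 4 (not leap unless ÷400).
Multiples of 400: 1.
Leap years = 78 − 4 + 1 = 75.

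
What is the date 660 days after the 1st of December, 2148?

September 22, 2150

+365 (one year) → Dec 1, 2149 (295 left).
Dec has 31 days: +31 → Jan 1, 2150 (264 left).
Jan has 31 days: +31 → Feb 1, 2150 (233 left).
Feb has 28 days: +28 → Mar 1, 2150 (205 left).
Mar has 31 days: +31 → Apr 1, 2150 (174 left).
Apr has 30 days: +30 → May 1, 2150 (144 left).
May has 31 days: +31 → Jun 1, 2150 (113 left).
Jun has 30 days: +30 → Jul 1, 2150 (83 left).
Jul has 31 days: +31 → Aug 1, 2150 (52 left).
Aug has 31 days: +31 → Sep 1, 2150 (21 left).
+21 → Sep 22, 2150.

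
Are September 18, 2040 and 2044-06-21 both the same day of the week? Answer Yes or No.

Yes

From Sep 18, 2040 to Jun 21, 2044 is 1372 days.
1372 mod 7 = 0, so they are the same weekday.
(Sep 18, 2040 is a Tuesday; Jun 21, 2044 is a Tuesday.)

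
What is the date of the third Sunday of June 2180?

June 18, 2180

June 1, 2180 is a Thursday.
The first Sunday is therefore June 4 (3 days later).
The third Sunday is 4 + 2×7 = June 18.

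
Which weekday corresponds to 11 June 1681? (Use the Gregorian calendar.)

Wednesday

Doomsday rule: the anchor day for the 1600s is Tuesday. For year 81: 81÷12 = 6 r 9, and 9÷4 = 2, so 6+9+2 = 17.
Tuesday + 17 ≡ Friday — that's 1681's doomsday.
In June the doomsday date is Jun 6.
Jun 11 is 5 days after Jun 6; 5 mod 7 = 5, so Friday + 5 = Wednesday.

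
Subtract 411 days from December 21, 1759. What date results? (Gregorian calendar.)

−365 (one year) → Dec 21, 1758 (46 left).
−21 → Nov 30, 1758 (end of Nov, 30 days; 25 left).
−25 → Nov 5, 1758.

November 5, 1758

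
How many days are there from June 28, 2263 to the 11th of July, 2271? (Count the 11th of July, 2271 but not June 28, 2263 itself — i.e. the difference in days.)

Jun 28, 2263 → Jun 28, 2264: 366 days (Feb 29, 2264 is in that span).
Jun 28, 2264 → Jun 28, 2265: 365 days.
Jun 28, 2265 → Jun 28, 2266: 365 days.
Jun 28, 2266 → Jun 28, 2267: 365 days.
Jun 28, 2267 → Jun 28, 2268: 366 days (Feb 29, 2268 is in that span).
Jun 28, 2268 → Jun 28, 2269: 365 days.
Jun 28, 2269 → Jun 28, 2270: 365 days.
Jun 28, 2270 → Jul 28, 2270: 30 days (June has 30).
Jul 28, 2270 → Aug 28, 2270: 31 days (July has 31).
Aug 28, 2270 → Sep 28, 2270: 31 days (August has 31).
Sep 28, 2270 → Oct 28, 2270: 30 days (September has 30).
Oct 28, 2270 → Nov 28, 2270: 31 days (October has 31).
Nov 28, 2270 → Dec 28, 2270: 30 days (November has 30).
Dec 28, 2270 → Jan 28, 2271: 31 days (December has 31).
Jan 28, 2271 → Feb 28, 2271: 31 days (January has 31).
Feb 28, 2271 → Mar 28, 2271: 28 days (February has 28).
Mar 28, 2271 → Apr 28, 2271: 31 days (March has 31).
Apr 28, 2271 → May 28, 2271: 30 days (April has 30).
May 28, 2271 → Jun 28, 2271: 31 days (May has 31).
Jun 28, 2271 → Jul 11, 2271: 13 days.
Total: 2935 days.

2935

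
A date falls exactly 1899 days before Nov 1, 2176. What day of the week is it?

Nov 1, 2176 is a Friday.
1899 mod 7 = 2, so 1899 days before a Friday is Friday − 2 = Wednesday.

Wednesday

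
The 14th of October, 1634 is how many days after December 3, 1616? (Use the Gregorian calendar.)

6524

Dec 3, 1616 → Dec 3, 1617: 365 days.
Dec 3, 1617 → Dec 3, 1618: 365 days.
Dec 3, 1618 → Dec 3, 1619: 365 days.
Dec 3, 1619 → Dec 3, 1620: 366 days (Feb 29, 1620 is in that span).
Dec 3, 1620 → Dec 3, 1621: 365 days.
Dec 3, 1621 → Dec 3, 1622: 365 days.
Dec 3, 1622 → Dec 3, 1623: 365 days.
Dec 3, 1623 → Dec 3, 1624: 366 days (Feb 29, 1624 is in that span).
Dec 3, 1624 → Dec 3, 1625: 365 days.
Dec 3, 1625 → Dec 3, 1626: 365 days.
Dec 3, 1626 → Dec 3, 1627: 365 days.
Dec 3, 1627 → Dec 3, 1628: 366 days (Feb 29, 1628 is in that span).
Dec 3, 1628 → Dec 3, 1629: 365 days.
Dec 3, 1629 → Dec 3, 1630: 365 days.
Dec 3, 1630 → Dec 3, 1631: 365 days.
Dec 3, 1631 → Dec 3, 1632: 366 days (Feb 29, 1632 is in that span).
Dec 3, 1632 → Dec 3, 1633: 365 days.
Dec 3, 1633 → Jan 3, 1634: 31 days (December has 31).
Jan 3, 1634 → Feb 3, 1634: 31 days (January has 31).
Feb 3, 1634 → Mar 3, 1634: 28 days (February has 28).
Mar 3, 1634 → Apr 3, 1634: 31 days (March has 31).
Apr 3, 1634 → May 3, 1634: 30 days (April has 30).
May 3, 1634 → Jun 3, 1634: 31 days (May has 31).
Jun 3, 1634 → Jul 3, 1634: 30 days (June has 30).
Jul 3, 1634 → Aug 3, 1634: 31 days (July has 31).
Aug 3, 1634 → Sep 3, 1634: 31 days (August has 31).
Sep 3, 1634 → Oct 3, 1634: 30 days (September has 30).
Oct 3, 1634 → Oct 14, 1634: 11 days.
Total: 6524 days.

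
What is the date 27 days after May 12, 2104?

June 8, 2104

May has 31 days: +20 → Jun 1, 2104 (7 left).
+7 → Jun 8, 2104.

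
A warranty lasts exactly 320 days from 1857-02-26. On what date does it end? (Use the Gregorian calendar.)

January 12, 1858

Feb has 28 days: +3 → Mar 1, 1857 (317 left).
Mar has 31 days: +31 → Apr 1, 1857 (286 left).
Apr has 30 days: +30 → May 1, 1857 (256 left).
May has 31 days: +31 → Jun 1, 1857 (225 left).
Jun has 30 days: +30 → Jul 1, 1857 (195 left).
Jul has 31 days: +31 → Aug 1, 1857 (164 left).
Aug has 31 days: +31 → Sep 1, 1857 (133 left).
Sep has 30 days: +30 → Oct 1, 1857 (103 left).
Oct has 31 days: +31 → Nov 1, 1857 (72 left).
Nov has 30 days: +30 → Dec 1, 1857 (42 left).
Dec has 31 days: +31 → Jan 1, 1858 (11 left).
+11 → Jan 12, 1858.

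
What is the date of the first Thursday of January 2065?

January 1, 2065 is a Thursday.
The first Thursday is therefore January 1 (same day).

January 1, 2065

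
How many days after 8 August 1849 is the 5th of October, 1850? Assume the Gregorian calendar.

423

Aug 8, 1849 → Aug 8, 1850: 365 days.
Aug 8, 1850 → Sep 8, 1850: 31 days (August has 31).
Sep 8, 1850 → Oct 5, 1850: 27 days.
Total: 423 days.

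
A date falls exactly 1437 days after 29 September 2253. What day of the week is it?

Sep 29, 2253 is a Thursday.
1437 mod 7 = 2, so 1437 days after a Thursday is Thursday + 2 = Saturday.

Saturday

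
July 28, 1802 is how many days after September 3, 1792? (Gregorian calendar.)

3614

Sep 3, 1792 → Sep 3, 1793: 365 days.
Sep 3, 1793 → Sep 3, 1794: 365 days.
Sep 3, 1794 → Sep 3, 1795: 365 days.
Sep 3, 1795 → Sep 3, 1796: 366 days (Feb 29, 1796 is in that span).
Sep 3, 1796 → Sep 3, 1797: 365 days.
Sep 3, 1797 → Sep 3, 1798: 365 days.
Sep 3, 1798 → Sep 3, 1799: 365 days.
Sep 3, 1799 → Sep 3, 1800: 365 days.
Sep 3, 1800 → Sep 3, 1801: 365 days.
Sep 3, 1801 → Oct 3, 1801: 30 days (September has 30).
Oct 3, 1801 → Nov 3, 1801: 31 days (October has 31).
Nov 3, 1801 → Dec 3, 1801: 30 days (November has 30).
Dec 3, 1801 → Jan 3, 1802: 31 days (December has 31).
Jan 3, 1802 → Feb 3, 1802: 31 days (January has 31).
Feb 3, 1802 → Mar 3, 1802: 28 days (February has 28).
Mar 3, 1802 → Apr 3, 1802: 31 days (March has 31).
Apr 3, 1802 → May 3, 1802: 30 days (April has 30).
May 3, 1802 → Jun 3, 1802: 31 days (May has 31).
Jun 3, 1802 → Jul 3, 1802: 30 days (June has 30).
Jul 3, 1802 → Jul 28, 1802: 25 days.
Total: 3614 days.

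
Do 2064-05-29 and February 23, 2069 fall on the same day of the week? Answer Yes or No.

From May 29, 2064 to Feb 23, 2069 is 1731 days.
1731 mod 7 = 2, so they are different weekdays.
(May 29, 2064 is a Thursday; Feb 23, 2069 is a Saturday.)

No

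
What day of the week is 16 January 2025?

Doomsday rule: the anchor day for the 2000s is Tuesday. For year 25: 25÷12 = 2 r 1, and 1÷4 = 0, so 2+1+0 = 3.
Tuesday + 3 ≡ Friday — that's 2025's doomsday.
In January the doomsday date is Jan 3 (2025 is not a leap year).
Jan 16 is 13 days after Jan 3; 13 mod 7 = 6, so Friday + 6 = Thursday.

Thursday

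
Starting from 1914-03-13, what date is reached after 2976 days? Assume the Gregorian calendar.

+365 (one year) → Mar 13, 1915 (2611 left).
+366 (one year; includes Feb 29, 1916) → Mar 13, 1916 (2245 left).
+365 (one year) → Mar 13, 1917 (1880 left).
+365 (one year) → Mar 13, 1918 (1515 left).
+365 (one year) → Mar 13, 1919 (1150 left).
+366 (one year; includes Feb 29, 1920) → Mar 13, 1920 (784 left).
+365 (one year) → Mar 13, 1921 (419 left).
+365 (one year) → Mar 13, 1922 (54 left).
Mar has 31 days: +19 → Apr 1, 1922 (35 left).
Apr has 30 days: +30 → May 1, 1922 (5 left).
+5 → May 6, 1922.

May 6, 1922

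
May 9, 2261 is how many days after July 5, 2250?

Jul 5, 2250 → Jul 5, 2251: 365 days.
Jul 5, 2251 → Jul 5, 2252: 366 days (Feb 29, 2252 is in that span).
Jul 5, 2252 → Jul 5, 2253: 365 days.
Jul 5, 2253 → Jul 5, 2254: 365 days.
Jul 5, 2254 → Jul 5, 2255: 365 days.
Jul 5, 2255 → Jul 5, 2256: 366 days (Feb 29, 2256 is in that span).
Jul 5, 2256 → Jul 5, 2257: 365 days.
Jul 5, 2257 → Jul 5, 2258: 365 days.
Jul 5, 2258 → Jul 5, 2259: 365 days.
Jul 5, 2259 → Jul 5, 2260: 366 days (Feb 29, 2260 is in that span).
Jul 5, 2260 → Aug 5, 2260: 31 days (July has 31).
Aug 5, 2260 → Sep 5, 2260: 31 days (August has 31).
Sep 5, 2260 → Oct 5, 2260: 30 days (September has 30).
Oct 5, 2260 → Nov 5, 2260: 31 days (October has 31).
Nov 5, 2260 → Dec 5, 2260: 30 days (November has 30).
Dec 5, 2260 → Jan 5, 2261: 31 days (December has 31).
Jan 5, 2261 → Feb 5, 2261: 31 days (January has 31).
Feb 5, 2261 → Mar 5, 2261: 28 days (February has 28).
Mar 5, 2261 → Apr 5, 2261: 31 days (March has 31).
Apr 5, 2261 → May 5, 2261: 30 days (April has 30).
May 5, 2261 → May 9, 2261: 4 days.
Total: 3961 days.

3961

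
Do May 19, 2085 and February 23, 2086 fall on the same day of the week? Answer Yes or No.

Yes

From May 19, 2085 to Feb 23, 2086 is 280 days.
280 mod 7 = 0, so they are the same weekday.
(May 19, 2085 is a Saturday; Feb 23, 2086 is a Saturday.)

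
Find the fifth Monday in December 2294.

December 1, 2294 is a Saturday.
The first Monday is therefore December 3 (2 days later).
The fifth Monday is 3 + 4×7 = December 31.

December 31, 2294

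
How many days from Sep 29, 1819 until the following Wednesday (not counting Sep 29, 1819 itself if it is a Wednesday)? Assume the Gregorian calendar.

7

Sep 29, 1819 is a Wednesday.
From Wednesday to the next Wednesday is 7 days.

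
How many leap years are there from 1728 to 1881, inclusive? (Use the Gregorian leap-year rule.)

38

Multiples of 4 in [1728,1881]: 39.
Of those, multiples of 100: 1 (not leap unless ÷400).
Multiples of 400: 0.
Leap years = 39 − 1 + 0 = 38.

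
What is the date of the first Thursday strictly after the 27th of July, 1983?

July 28, 1983

Jul 27, 1983 is a Wednesday.
From Wednesday to the next Thursday is 1 day.
Jul 27, 1983 + 1 = Jul 28, 1983.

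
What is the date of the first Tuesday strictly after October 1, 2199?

Oct 1, 2199 is a Tuesday.
From Tuesday to the next Tuesday is 7 days.
Oct 1, 2199 + 7 = Oct 8, 2199.

October 8, 2199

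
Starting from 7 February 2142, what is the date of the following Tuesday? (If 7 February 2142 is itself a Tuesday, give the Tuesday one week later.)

February 13, 2142

Feb 7, 2142 is a Wednesday.
From Wednesday to the next Tuesday is 6 days.
Feb 7, 2142 + 6 = Feb 13, 2142.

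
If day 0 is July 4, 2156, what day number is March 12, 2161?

Jul 4, 2156 → Jul 4, 2157: 365 days.
Jul 4, 2157 → Jul 4, 2158: 365 days.
Jul 4, 2158 → Jul 4, 2159: 365 days.
Jul 4, 2159 → Jul 4, 2160: 366 days (Feb 29, 2160 is in that span).
Jul 4, 2160 → Aug 4, 2160: 31 days (July has 31).
Aug 4, 2160 → Sep 4, 2160: 31 days (August has 31).
Sep 4, 2160 → Oct 4, 2160: 30 days (September has 30).
Oct 4, 2160 → Nov 4, 2160: 31 days (October has 31).
Nov 4, 2160 → Dec 4, 2160: 30 days (November has 30).
Dec 4, 2160 → Jan 4, 2161: 31 days (December has 31).
Jan 4, 2161 → Feb 4, 2161: 31 days (January has 31).
Feb 4, 2161 → Mar 4, 2161: 28 days (February has 28).
Mar 4, 2161 → Mar 12, 2161: 8 days.
Total: 1712 days.

1712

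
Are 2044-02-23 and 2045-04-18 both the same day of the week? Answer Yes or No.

From Feb 23, 2044 to Apr 18, 2045 is 420 days.
420 mod 7 = 0, so they are the same weekday.
(Feb 23, 2044 is a Tuesday; Apr 18, 2045 is a Tuesday.)

Yes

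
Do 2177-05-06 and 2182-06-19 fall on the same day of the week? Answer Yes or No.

From May 6, 2177 to Jun 19, 2182 is 1870 days.
1870 mod 7 = 1, so they are different weekdays.
(May 6, 2177 is a Tuesday; Jun 19, 2182 is a Wednesday.)

No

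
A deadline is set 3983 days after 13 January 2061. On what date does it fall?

+365 (one year) → Jan 13, 2062 (3618 left).
+365 (one year) → Jan 13, 2063 (3253 left).
+365 (one year) → Jan 13, 2064 (2888 left).
+366 (one year; includes Feb 29, 2064) → Jan 13, 2065 (2522 left).
+365 (one year) → Jan 13, 2066 (2157 left).
+365 (one year) → Jan 13, 2067 (1792 left).
+365 (one year) → Jan 13, 2068 (1427 left).
+366 (one year; includes Feb 29, 2068) → Jan 13, 2069 (1061 left).
+365 (one year) → Jan 13, 2070 (696 left).
+365 (one year) → Jan 13, 2071 (331 left).
Jan has 31 days: +19 → Feb 1, 2071 (312 left).
Feb has 28 days: +28 → Mar 1, 2071 (284 left).
Mar has 31 days: +31 → Apr 1, 2071 (253 left).
Apr has 30 days: +30 → May 1, 2071 (223 left).
May has 31 days: +31 → Jun 1, 2071 (192 left).
Jun has 30 days: +30 → Jul 1, 2071 (162 left).
Jul has 31 days: +31 → Aug 1, 2071 (131 left).
Aug has 31 days: +31 → Sep 1, 2071 (100 left).
Sep has 30 days: +30 → Oct 1, 2071 (70 left).
Oct has 31 days: +31 → Nov 1, 2071 (39 left).
Nov has 30 days: +30 → Dec 1, 2071 (9 left).
+9 → Dec 10, 2071.

December 10, 2071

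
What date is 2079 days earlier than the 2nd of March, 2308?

June 23, 2302

−366 (one year; includes Feb 29, 2308) → Mar 2, 2307 (1713 left).
−365 (one year) → Mar 2, 2306 (1348 left).
−365 (one year) → Mar 2, 2305 (983 left).
−365 (one year) → Mar 2, 2304 (618 left).
−366 (one year; includes Feb 29, 2304) → Mar 2, 2303 (252 left).
−2 → Feb 28, 2303 (end of Feb, 28 days; 250 left).
−28 → Jan 31, 2303 (end of Jan, 31 days; 222 left).
−31 → Dec 31, 2302 (end of Dec, 31 days; 191 left).
−31 → Nov 30, 2302 (end of Nov, 30 days; 160 left).
−30 → Oct 31, 2302 (end of Oct, 31 days; 130 left).
−31 → Sep 30, 2302 (end of Sep, 30 days; 99 left).
−30 → Aug 31, 2302 (end of Aug, 31 days; 69 left).
−31 → Jul 31, 2302 (end of Jul, 31 days; 38 left).
−31 → Jun 30, 2302 (end of Jun, 30 days; 7 left).
−7 → Jun 23, 2302.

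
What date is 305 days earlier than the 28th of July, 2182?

−28 → Jun 30, 2182 (end of Jun, 30 days; 277 left).
−30 → May 31, 2182 (end of May, 31 days; 247 left).
−31 → Apr 30, 2182 (end of Apr, 30 days; 216 left).
−30 → Mar 31, 2182 (end of Mar, 31 days; 186 left).
−31 → Feb 28, 2182 (end of Feb, 28 days; 155 left).
−28 → Jan 31, 2182 (end of Jan, 31 days; 127 left).
−31 → Dec 31, 2181 (end of Dec, 31 days; 96 left).
−31 → Nov 30, 2181 (end of Nov, 30 days; 65 left).
−30 → Oct 31, 2181 (end of Oct, 31 days; 35 left).
−31 → Sep 30, 2181 (end of Sep, 30 days; 4 left).
−4 → Sep 26, 2181.

September 26, 2181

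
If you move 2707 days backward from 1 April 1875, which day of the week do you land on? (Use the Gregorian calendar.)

Saturday

Apr 1, 1875 is a Thursday.
2707 mod 7 = 5, so 2707 days before a Thursday is Thursday − 5 = Saturday.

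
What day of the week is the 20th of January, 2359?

Tuesday

Doomsday rule: the anchor day for the 2300s is Wednesday. For year 59: 59÷12 = 4 r 11, and 11÷4 = 2, so 4+11+2 = 17.
Wednesday + 17 ≡ Saturday — that's 2359's doomsday.
In January the doomsday date is Jan 3 (2359 is not a leap year).
Jan 20 is 17 days after Jan 3; 17 mod 7 = 3, so Saturday + 3 = Tuesday.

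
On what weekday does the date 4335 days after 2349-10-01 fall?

Oct 1, 2349 is a Saturday.
4335 mod 7 = 2, so 4335 days after a Saturday is Saturday + 2 = Monday.

Monday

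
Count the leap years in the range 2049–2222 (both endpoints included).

41

Multiples of 4 in [2049,2222]: 43.
Of those, multiples of 100: 2 (not leap unless ÷400).
Multiples of 400: 0.
Leap years = 43 − 2 + 0 = 41.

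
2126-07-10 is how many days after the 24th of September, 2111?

Sep 24, 2111 → Sep 24, 2112: 366 days (Feb 29, 2112 is in that span).
Sep 24, 2112 → Sep 24, 2113: 365 days.
Sep 24, 2113 → Sep 24, 2114: 365 days.
Sep 24, 2114 → Sep 24, 2115: 365 days.
Sep 24, 2115 → Sep 24, 2116: 366 days (Feb 29, 2116 is in that span).
Sep 24, 2116 → Sep 24, 2117: 365 days.
Sep 24, 2117 → Sep 24, 2118: 365 days.
Sep 24, 2118 → Sep 24, 2119: 365 days.
Sep 24, 2119 → Sep 24, 2120: 366 days (Feb 29, 2120 is in that span).
Sep 24, 2120 → Sep 24, 2121: 365 days.
Sep 24, 2121 → Sep 24, 2122: 365 days.
Sep 24, 2122 → Sep 24, 2123: 365 days.
Sep 24, 2123 → Sep 24, 2124: 366 days (Feb 29, 2124 is in that span).
Sep 24, 2124 → Sep 24, 2125: 365 days.
Sep 24, 2125 → Oct 24, 2125: 30 days (September has 30).
Oct 24, 2125 → Nov 24, 2125: 31 days (October has 31).
Nov 24, 2125 → Dec 24, 2125: 30 days (November has 30).
Dec 24, 2125 → Jan 24, 2126: 31 days (December has 31).
Jan 24, 2126 → Feb 24, 2126: 31 days (January has 31).
Feb 24, 2126 → Mar 24, 2126: 28 days (February has 28).
Mar 24, 2126 → Apr 24, 2126: 31 days (March has 31).
Apr 24, 2126 → May 24, 2126: 30 days (April has 30).
May 24, 2126 → Jun 24, 2126: 31 days (May has 31).
Jun 24, 2126 → Jul 10, 2126: 16 days.
Total: 5403 days.

5403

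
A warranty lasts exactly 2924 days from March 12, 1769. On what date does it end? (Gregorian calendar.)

+365 (one year) → Mar 12, 1770 (2559 left).
+365 (one year) → Mar 12, 1771 (2194 left).
+366 (one year; includes Feb 29, 1772) → Mar 12, 1772 (1828 left).
+365 (one year) → Mar 12, 1773 (1463 left).
+365 (one year) → Mar 12, 1774 (1098 left).
+365 (one year) → Mar 12, 1775 (733 left).
+366 (one year; includes Feb 29, 1776) → Mar 12, 1776 (367 left).
Mar has 31 days: +20 → Apr 1, 1776 (347 left).
Apr has 30 days: +30 → May 1, 1776 (317 left).
May has 31 days: +31 → Jun 1, 1776 (286 left).
Jun has 30 days: +30 → Jul 1, 1776 (256 left).
Jul has 31 days: +31 → Aug 1, 1776 (225 left).
Aug has 31 days: +31 → Sep 1, 1776 (194 left).
Sep has 30 days: +30 → Oct 1, 1776 (164 left).
Oct has 31 days: +31 → Nov 1, 1776 (133 left).
Nov has 30 days: +30 → Dec 1, 1776 (103 left).
Dec has 31 days: +31 → Jan 1, 1777 (72 left).
Jan has 31 days: +31 → Feb 1, 1777 (41 left).
Feb has 28 days: +28 → Mar 1, 1777 (13 left).
+13 → Mar 14, 1777.

March 14, 1777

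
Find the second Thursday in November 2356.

November 8, 2356

November 1, 2356 is a Thursday.
The first Thursday is therefore November 1 (same day).
The second Thursday is 1 + 1×7 = November 8.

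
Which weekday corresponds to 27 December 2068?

Doomsday rule: the anchor day for the 2000s is Tuesday. For year 68: 68÷12 = 5 r 8, and 8÷4 = 2, so 5+8+2 = 15.
Tuesday + 15 ≡ Wednesday — that's 2068's doomsday.
In December the doomsday date is Dec 12.
Dec 27 is 15 days after Dec 12; 15 mod 7 = 1, so Wednesday + 1 = Thursday.

Thursday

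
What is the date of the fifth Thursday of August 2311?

August 31, 2311

August 1, 2311 is a Tuesday.
The first Thursday is therefore August 3 (2 days later).
The fifth Thursday is 3 + 4×7 = August 31.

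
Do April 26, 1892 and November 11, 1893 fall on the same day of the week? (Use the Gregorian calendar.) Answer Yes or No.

No

From Apr 26, 1892 to Nov 11, 1893 is 564 days.
564 mod 7 = 4, so they are different weekdays.
(Apr 26, 1892 is a Tuesday; Nov 11, 1893 is a Saturday.)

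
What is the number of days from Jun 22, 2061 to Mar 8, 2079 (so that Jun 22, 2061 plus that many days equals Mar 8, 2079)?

Jun 22, 2061 → Jun 22, 2062: 365 days.
Jun 22, 2062 → Jun 22, 2063: 365 days.
Jun 22, 2063 → Jun 22, 2064: 366 days (Feb 29, 2064 is in that span).
Jun 22, 2064 → Jun 22, 2065: 365 days.
Jun 22, 2065 → Jun 22, 2066: 365 days.
Jun 22, 2066 → Jun 22, 2067: 365 days.
Jun 22, 2067 → Jun 22, 2068: 366 days (Feb 29, 2068 is in that span).
Jun 22, 2068 → Jun 22, 2069: 365 days.
Jun 22, 2069 → Jun 22, 2070: 365 days.
Jun 22, 2070 → Jun 22, 2071: 365 days.
Jun 22, 2071 → Jun 22, 2072: 366 days (Feb 29, 2072 is in that span).
Jun 22, 2072 → Jun 22, 2073: 365 days.
Jun 22, 2073 → Jun 22, 2074: 365 days.
Jun 22, 2074 → Jun 22, 2075: 365 days.
Jun 22, 2075 → Jun 22, 2076: 366 days (Feb 29, 2076 is in that span).
Jun 22, 2076 → Jun 22, 2077: 365 days.
Jun 22, 2077 → Jun 22, 2078: 365 days.
Jun 22, 2078 → Jul 22, 2078: 30 days (June has 30).
Jul 22, 2078 → Aug 22, 2078: 31 days (July has 31).
Aug 22, 2078 → Sep 22, 2078: 31 days (August has 31).
Sep 22, 2078 → Oct 22, 2078: 30 days (September has 30).
Oct 22, 2078 → Nov 22, 2078: 31 days (October has 31).
Nov 22, 2078 → Dec 22, 2078: 30 days (November has 30).
Dec 22, 2078 → Jan 22, 2079: 31 days (December has 31).
Jan 22, 2079 → Feb 22, 2079: 31 days (January has 31).
Feb 22, 2079 → Mar 8, 2079: 14 days.
Total: 6468 days.

6468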